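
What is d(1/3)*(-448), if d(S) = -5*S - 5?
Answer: 8960/3 ≈ 2986.7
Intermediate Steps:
d(S) = -5 - 5*S
d(1/3)*(-448) = (-5 - 5/3)*(-448) = -20/3*(-448) = 8960/3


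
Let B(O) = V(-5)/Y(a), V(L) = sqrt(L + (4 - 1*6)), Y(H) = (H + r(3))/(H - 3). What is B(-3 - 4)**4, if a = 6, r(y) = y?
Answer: 49/81 ≈ 0.60494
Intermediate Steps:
Y(H) = (3 + H)/(-3 + H) (Y(H) = (H + 3)/(H - 3) = (3 + H)/(-3 + H))
V(L) = sqrt(-2 + L) (V(L) = sqrt(L + (4 - 6)) = sqrt(L - 2) = sqrt(-2 + L))
B(O) = I*sqrt(7)/3 (B(O) = sqrt(-2 - 5)/(((3 + 6)/(-3 + 6))) = sqrt(-7)/((9/3)) = (I*sqrt(7))/(((1/3)*9)) = (I*sqrt(7))/3 = (I*sqrt(7))*(1/3) = I*sqrt(7)/3)
B(-3 - 4)**4 = (I*sqrt(7)/3)**4 = 49/81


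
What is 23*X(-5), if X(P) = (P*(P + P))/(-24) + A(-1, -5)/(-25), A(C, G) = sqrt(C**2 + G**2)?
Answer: -575/12 - 23*sqrt(26)/25 ≈ -52.608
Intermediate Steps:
X(P) = -P**2/12 - sqrt(26)/25 (X(P) = (P*(P + P))/(-24) + sqrt((-1)**2 + (-5)**2)/(-25) = (P*(2*P))*(-1/24) + sqrt(1 + 25)*(-1/25) = (2*P**2)*(-1/24) + sqrt(26)*(-1/25) = -P**2/12 - sqrt(26)/25)
23*X(-5) = 23*(-1/12*(-5)**2 - sqrt(26)/25) = 23*(-1/12*25 - sqrt(26)/25) = 23*(-25/12 - sqrt(26)/25) = -575/12 - 23*sqrt(26)/25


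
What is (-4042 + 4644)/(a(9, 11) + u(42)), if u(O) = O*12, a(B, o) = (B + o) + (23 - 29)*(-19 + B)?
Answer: 301/292 ≈ 1.0308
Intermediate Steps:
a(B, o) = 114 + o - 5*B (a(B, o) = (B + o) - 6*(-19 + B) = (B + o) + (114 - 6*B) = 114 + o - 5*B)
u(O) = 12*O
(-4042 + 4644)/(a(9, 11) + u(42)) = (-4042 + 4644)/((114 + 11 - 5*9) + 12*42) = 602/((114 + 11 - 45) + 504) = 602/(80 + 504) = 602/584 = 602*(1/584) = 301/292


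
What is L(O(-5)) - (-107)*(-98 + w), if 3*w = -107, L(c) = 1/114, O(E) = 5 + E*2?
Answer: -1630465/114 ≈ -14302.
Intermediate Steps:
O(E) = 5 + 2*E
L(c) = 1/114
w = -107/3 (w = (⅓)*(-107) = -107/3 ≈ -35.667)
L(O(-5)) - (-107)*(-98 + w) = 1/114 - (-107)*(-98 - 107/3) = 1/114 - (-107)*(-401)/3 = 1/114 - 1*42907/3 = 1/114 - 42907/3 = -1630465/114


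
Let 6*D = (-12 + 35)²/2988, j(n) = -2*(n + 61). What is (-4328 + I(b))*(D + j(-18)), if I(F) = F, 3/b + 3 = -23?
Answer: 173441667149/466128 ≈ 3.7209e+5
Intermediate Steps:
b = -3/26 (b = 3/(-3 - 23) = 3/(-26) = 3*(-1/26) = -3/26 ≈ -0.11538)
j(n) = -122 - 2*n (j(n) = -2*(61 + n) = -122 - 2*n)
D = 529/17928 (D = ((-12 + 35)²/2988)/6 = (23²*(1/2988))/6 = (529*(1/2988))/6 = (⅙)*(529/2988) = 529/17928 ≈ 0.029507)
(-4328 + I(b))*(D + j(-18)) = (-4328 - 3/26)*(529/17928 + (-122 - 2*(-18))) = -112531*(529/17928 + (-122 + 36))/26 = -112531*(529/17928 - 86)/26 = -112531/26*(-1541279/17928) = 173441667149/466128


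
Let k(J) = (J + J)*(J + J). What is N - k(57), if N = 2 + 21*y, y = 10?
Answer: -12784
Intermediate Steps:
k(J) = 4*J² (k(J) = (2*J)*(2*J) = 4*J²)
N = 212 (N = 2 + 21*10 = 2 + 210 = 212)
N - k(57) = 212 - 4*57² = 212 - 4*3249 = 212 - 1*12996 = 212 - 12996 = -12784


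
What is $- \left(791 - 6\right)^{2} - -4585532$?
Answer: $3969307$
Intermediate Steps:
$- \left(791 - 6\right)^{2} - -4585532 = - 785^{2} + 4585532 = \left(-1\right) 616225 + 4585532 = -616225 + 4585532 = 3969307$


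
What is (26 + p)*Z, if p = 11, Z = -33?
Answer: -1221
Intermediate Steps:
(26 + p)*Z = (26 + 11)*(-33) = 37*(-33) = -1221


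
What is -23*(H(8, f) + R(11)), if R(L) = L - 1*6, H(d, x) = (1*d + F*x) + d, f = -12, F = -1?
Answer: -759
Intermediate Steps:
H(d, x) = -x + 2*d (H(d, x) = (1*d - x) + d = (d - x) + d = -x + 2*d)
R(L) = -6 + L (R(L) = L - 6 = -6 + L)
-23*(H(8, f) + R(11)) = -23*((-1*(-12) + 2*8) + (-6 + 11)) = -23*((12 + 16) + 5) = -23*(28 + 5) = -23*33 = -759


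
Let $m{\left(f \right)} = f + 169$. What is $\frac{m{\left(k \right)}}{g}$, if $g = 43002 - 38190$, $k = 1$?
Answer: $\frac{85}{2406} \approx 0.035328$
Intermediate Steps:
$m{\left(f \right)} = 169 + f$
$g = 4812$
$\frac{m{\left(k \right)}}{g} = \frac{169 + 1}{4812} = 170 \cdot \frac{1}{4812} = \frac{85}{2406}$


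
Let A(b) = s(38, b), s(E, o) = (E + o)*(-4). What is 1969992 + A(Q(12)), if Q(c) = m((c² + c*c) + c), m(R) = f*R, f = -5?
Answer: 1975840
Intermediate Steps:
m(R) = -5*R
Q(c) = -10*c² - 5*c (Q(c) = -5*((c² + c*c) + c) = -5*((c² + c²) + c) = -5*(2*c² + c) = -5*(c + 2*c²) = -10*c² - 5*c)
s(E, o) = -4*E - 4*o
A(b) = -152 - 4*b (A(b) = -4*38 - 4*b = -152 - 4*b)
1969992 + A(Q(12)) = 1969992 + (-152 - (-20)*12*(1 + 2*12)) = 1969992 + (-152 - (-20)*12*(1 + 24)) = 1969992 + (-152 - (-20)*12*25) = 1969992 + (-152 - 4*(-1500)) = 1969992 + (-152 + 6000) = 1969992 + 5848 = 1975840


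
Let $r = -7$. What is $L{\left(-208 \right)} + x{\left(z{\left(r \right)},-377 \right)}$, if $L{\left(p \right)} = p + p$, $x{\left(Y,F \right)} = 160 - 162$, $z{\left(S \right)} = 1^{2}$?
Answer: $-418$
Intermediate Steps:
$z{\left(S \right)} = 1$
$x{\left(Y,F \right)} = -2$ ($x{\left(Y,F \right)} = 160 - 162 = -2$)
$L{\left(p \right)} = 2 p$
$L{\left(-208 \right)} + x{\left(z{\left(r \right)},-377 \right)} = 2 \left(-208\right) - 2 = -416 - 2 = -418$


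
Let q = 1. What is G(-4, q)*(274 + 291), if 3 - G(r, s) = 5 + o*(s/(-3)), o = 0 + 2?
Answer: -2260/3 ≈ -753.33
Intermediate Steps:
o = 2
G(r, s) = -2 + 2*s/3 (G(r, s) = 3 - (5 + 2*(s/(-3))) = 3 - (5 + 2*(s*(-1/3))) = 3 - (5 + 2*(-s/3)) = 3 - (5 - 2*s/3) = 3 + (-5 + 2*s/3) = -2 + 2*s/3)
G(-4, q)*(274 + 291) = (-2 + (2/3)*1)*(274 + 291) = (-2 + 2/3)*565 = -4/3*565 = -2260/3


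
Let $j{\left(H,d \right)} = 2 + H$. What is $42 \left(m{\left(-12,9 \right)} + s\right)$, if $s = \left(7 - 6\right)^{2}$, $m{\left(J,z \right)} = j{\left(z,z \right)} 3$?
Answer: $1428$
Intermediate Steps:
$m{\left(J,z \right)} = 6 + 3 z$ ($m{\left(J,z \right)} = \left(2 + z\right) 3 = 6 + 3 z$)
$s = 1$ ($s = 1^{2} = 1$)
$42 \left(m{\left(-12,9 \right)} + s\right) = 42 \left(\left(6 + 3 \cdot 9\right) + 1\right) = 42 \left(\left(6 + 27\right) + 1\right) = 42 \left(33 + 1\right) = 42 \cdot 34 = 1428$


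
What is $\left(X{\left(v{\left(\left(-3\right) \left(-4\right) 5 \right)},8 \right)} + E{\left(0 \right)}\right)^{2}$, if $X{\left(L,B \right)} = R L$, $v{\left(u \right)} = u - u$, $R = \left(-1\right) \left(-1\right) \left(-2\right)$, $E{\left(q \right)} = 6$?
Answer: $36$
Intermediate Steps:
$R = -2$ ($R = 1 \left(-2\right) = -2$)
$v{\left(u \right)} = 0$
$X{\left(L,B \right)} = - 2 L$
$\left(X{\left(v{\left(\left(-3\right) \left(-4\right) 5 \right)},8 \right)} + E{\left(0 \right)}\right)^{2} = \left(\left(-2\right) 0 + 6\right)^{2} = \left(0 + 6\right)^{2} = 6^{2} = 36$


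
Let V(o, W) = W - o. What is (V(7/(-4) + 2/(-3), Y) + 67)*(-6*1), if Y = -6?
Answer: -761/2 ≈ -380.50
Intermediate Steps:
(V(7/(-4) + 2/(-3), Y) + 67)*(-6*1) = ((-6 - (7/(-4) + 2/(-3))) + 67)*(-6*1) = ((-6 - (7*(-1/4) + 2*(-1/3))) + 67)*(-6) = ((-6 - (-7/4 - 2/3)) + 67)*(-6) = ((-6 - 1*(-29/12)) + 67)*(-6) = ((-6 + 29/12) + 67)*(-6) = (-43/12 + 67)*(-6) = (761/12)*(-6) = -761/2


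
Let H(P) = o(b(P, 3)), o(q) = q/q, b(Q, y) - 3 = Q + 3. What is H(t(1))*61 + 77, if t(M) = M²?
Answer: 138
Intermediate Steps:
b(Q, y) = 6 + Q (b(Q, y) = 3 + (Q + 3) = 3 + (3 + Q) = 6 + Q)
o(q) = 1
H(P) = 1
H(t(1))*61 + 77 = 1*61 + 77 = 61 + 77 = 138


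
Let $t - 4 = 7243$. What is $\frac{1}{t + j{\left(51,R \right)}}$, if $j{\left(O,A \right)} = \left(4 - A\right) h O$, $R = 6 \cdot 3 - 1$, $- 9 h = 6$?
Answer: $\frac{1}{7689} \approx 0.00013006$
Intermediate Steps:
$h = - \frac{2}{3}$ ($h = \left(- \frac{1}{9}\right) 6 = - \frac{2}{3} \approx -0.66667$)
$R = 17$ ($R = 18 - 1 = 17$)
$j{\left(O,A \right)} = O \left(- \frac{8}{3} + \frac{2 A}{3}\right)$ ($j{\left(O,A \right)} = \left(4 - A\right) \left(- \frac{2}{3}\right) O = \left(- \frac{8}{3} + \frac{2 A}{3}\right) O = O \left(- \frac{8}{3} + \frac{2 A}{3}\right)$)
$t = 7247$ ($t = 4 + 7243 = 7247$)
$\frac{1}{t + j{\left(51,R \right)}} = \frac{1}{7247 + \frac{2}{3} \cdot 51 \left(-4 + 17\right)} = \frac{1}{7247 + \frac{2}{3} \cdot 51 \cdot 13} = \frac{1}{7247 + 442} = \frac{1}{7689}$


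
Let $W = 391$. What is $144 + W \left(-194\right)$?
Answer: $-75710$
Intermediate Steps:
$144 + W \left(-194\right) = 144 + 391 \left(-194\right) = 144 - 75854 = -75710$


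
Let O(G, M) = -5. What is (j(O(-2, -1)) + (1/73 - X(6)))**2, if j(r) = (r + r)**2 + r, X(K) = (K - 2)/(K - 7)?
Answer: 52243984/5329 ≈ 9803.7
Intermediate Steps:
X(K) = (-2 + K)/(-7 + K)
j(r) = r + 4*r**2 (j(r) = (2*r)**2 + r = 4*r**2 + r = r + 4*r**2)
(j(O(-2, -1)) + (1/73 - X(6)))**2 = (-5*(1 + 4*(-5)) + (1/73 - (-2 + 6)/(-7 + 6)))**2 = (-5*(1 - 20) + (1/73 - 4/(-1)))**2 = (-5*(-19) + (1/73 - (-1)*4))**2 = (95 + (1/73 - 1*(-4)))**2 = (95 + (1/73 + 4))**2 = (95 + 293/73)**2 = (7228/73)**2 = 52243984/5329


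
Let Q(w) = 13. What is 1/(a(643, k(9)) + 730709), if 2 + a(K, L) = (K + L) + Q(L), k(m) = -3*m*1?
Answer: 1/731336 ≈ 1.3674e-6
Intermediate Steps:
k(m) = -3*m
a(K, L) = 11 + K + L (a(K, L) = -2 + ((K + L) + 13) = -2 + (13 + K + L) = 11 + K + L)
1/(a(643, k(9)) + 730709) = 1/((11 + 643 - 3*9) + 730709) = 1/((11 + 643 - 27) + 730709) = 1/(627 + 730709) = 1/731336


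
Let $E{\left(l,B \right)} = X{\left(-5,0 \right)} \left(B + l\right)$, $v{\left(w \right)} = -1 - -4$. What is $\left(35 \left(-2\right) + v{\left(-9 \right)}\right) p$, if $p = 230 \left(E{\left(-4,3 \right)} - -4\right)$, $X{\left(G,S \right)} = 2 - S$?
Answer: $-30820$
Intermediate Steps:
$v{\left(w \right)} = 3$ ($v{\left(w \right)} = -1 + 4 = 3$)
$E{\left(l,B \right)} = 2 B + 2 l$ ($E{\left(l,B \right)} = \left(2 - 0\right) \left(B + l\right) = \left(2 + 0\right) \left(B + l\right) = 2 \left(B + l\right) = 2 B + 2 l$)
$p = 460$ ($p = 230 \left(\left(2 \cdot 3 + 2 \left(-4\right)\right) - -4\right) = 230 \left(\left(6 - 8\right) + 4\right) = 230 \left(-2 + 4\right) = 230 \cdot 2 = 460$)
$\left(35 \left(-2\right) + v{\left(-9 \right)}\right) p = \left(35 \left(-2\right) + 3\right) 460 = \left(-70 + 3\right) 460 = \left(-67\right) 460 = -30820$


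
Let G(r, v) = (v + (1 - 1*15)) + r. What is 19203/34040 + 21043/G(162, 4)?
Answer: 1214903/8740 ≈ 139.00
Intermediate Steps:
G(r, v) = -14 + r + v (G(r, v) = (v + (1 - 15)) + r = (v - 14) + r = (-14 + v) + r = -14 + r + v)
19203/34040 + 21043/G(162, 4) = 19203/34040 + 21043/(-14 + 162 + 4) = 19203*(1/34040) + 21043/152 = 519/920 + 21043*(1/152) = 519/920 + 21043/152 = 1214903/8740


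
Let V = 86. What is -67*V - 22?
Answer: -5784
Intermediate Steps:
-67*V - 22 = -67*86 - 22 = -5762 - 22 = -5784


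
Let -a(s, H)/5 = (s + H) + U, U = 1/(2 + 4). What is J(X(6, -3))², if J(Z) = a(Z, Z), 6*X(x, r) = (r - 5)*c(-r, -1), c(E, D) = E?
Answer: 55225/36 ≈ 1534.0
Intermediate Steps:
U = ⅙ (U = 1/6 = ⅙ ≈ 0.16667)
X(x, r) = -r*(-5 + r)/6 (X(x, r) = ((r - 5)*(-r))/6 = ((-5 + r)*(-r))/6 = (-r*(-5 + r))/6 = -r*(-5 + r)/6)
a(s, H) = -⅚ - 5*H - 5*s (a(s, H) = -5*((s + H) + ⅙) = -5*((H + s) + ⅙) = -5*(⅙ + H + s) = -⅚ - 5*H - 5*s)
J(Z) = -⅚ - 10*Z (J(Z) = -⅚ - 5*Z - 5*Z = -⅚ - 10*Z)
J(X(6, -3))² = (-⅚ - 5*(-3)*(5 - 1*(-3))/3)² = (-⅚ - 5*(-3)*(5 + 3)/3)² = (-⅚ - 5*(-3)*8/3)² = (-⅚ - 10*(-4))² = (-⅚ + 40)² = (235/6)² = 55225/36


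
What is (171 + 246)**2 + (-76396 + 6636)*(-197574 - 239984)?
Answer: 30524219969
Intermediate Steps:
(171 + 246)**2 + (-76396 + 6636)*(-197574 - 239984) = 417**2 - 69760*(-437558) = 173889 + 30524046080 = 30524219969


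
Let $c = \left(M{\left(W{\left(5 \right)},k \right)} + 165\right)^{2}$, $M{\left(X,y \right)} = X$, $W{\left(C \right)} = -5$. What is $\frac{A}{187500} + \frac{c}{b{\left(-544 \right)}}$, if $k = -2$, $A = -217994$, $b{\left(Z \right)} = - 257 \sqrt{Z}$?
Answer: $- \frac{108997}{93750} + \frac{3200 i \sqrt{34}}{4369} \approx -1.1626 + 4.2708 i$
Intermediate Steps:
$c = 25600$ ($c = \left(-5 + 165\right)^{2} = 160^{2} = 25600$)
$\frac{A}{187500} + \frac{c}{b{\left(-544 \right)}} = - \frac{217994}{187500} + \frac{25600}{\left(-257\right) \sqrt{-544}} = \left(-217994\right) \frac{1}{187500} + \frac{25600}{\left(-257\right) 4 i \sqrt{34}} = - \frac{108997}{93750} + \frac{25600}{\left(-1028\right) i \sqrt{34}} = - \frac{108997}{93750} + 25600 \frac{i \sqrt{34}}{34952} = - \frac{108997}{93750} + \frac{3200 i \sqrt{34}}{4369}$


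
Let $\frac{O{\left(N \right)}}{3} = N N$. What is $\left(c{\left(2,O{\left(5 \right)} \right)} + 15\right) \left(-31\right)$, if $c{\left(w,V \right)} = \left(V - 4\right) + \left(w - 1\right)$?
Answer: $-2697$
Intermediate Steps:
$O{\left(N \right)} = 3 N^{2}$ ($O{\left(N \right)} = 3 N N = 3 N^{2}$)
$c{\left(w,V \right)} = -5 + V + w$ ($c{\left(w,V \right)} = \left(-4 + V\right) + \left(w - 1\right) = \left(-4 + V\right) + \left(-1 + w\right) = -5 + V + w$)
$\left(c{\left(2,O{\left(5 \right)} \right)} + 15\right) \left(-31\right) = \left(\left(-5 + 3 \cdot 5^{2} + 2\right) + 15\right) \left(-31\right) = \left(\left(-5 + 3 \cdot 25 + 2\right) + 15\right) \left(-31\right) = \left(\left(-5 + 75 + 2\right) + 15\right) \left(-31\right) = \left(72 + 15\right) \left(-31\right) = 87 \left(-31\right) = -2697$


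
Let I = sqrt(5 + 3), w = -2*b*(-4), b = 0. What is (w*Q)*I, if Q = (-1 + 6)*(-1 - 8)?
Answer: 0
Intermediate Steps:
w = 0 (w = -2*0*(-4) = 0*(-4) = 0)
I = 2*sqrt(2) (I = sqrt(8) = 2*sqrt(2) ≈ 2.8284)
Q = -45 (Q = 5*(-9) = -45)
(w*Q)*I = (0*(-45))*(2*sqrt(2)) = 0*(2*sqrt(2)) = 0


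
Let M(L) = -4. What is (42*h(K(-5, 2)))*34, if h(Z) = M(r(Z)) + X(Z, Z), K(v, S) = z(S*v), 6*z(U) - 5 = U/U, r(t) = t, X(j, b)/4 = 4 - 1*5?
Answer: -11424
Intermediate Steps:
X(j, b) = -4 (X(j, b) = 4*(4 - 1*5) = 4*(4 - 5) = 4*(-1) = -4)
z(U) = 1 (z(U) = ⅚ + (U/U)/6 = ⅚ + (⅙)*1 = ⅚ + ⅙ = 1)
K(v, S) = 1
h(Z) = -8 (h(Z) = -4 - 4 = -8)
(42*h(K(-5, 2)))*34 = (42*(-8))*34 = -336*34 = -11424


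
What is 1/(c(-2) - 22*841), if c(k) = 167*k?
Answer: -1/18836 ≈ -5.3090e-5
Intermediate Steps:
1/(c(-2) - 22*841) = 1/(167*(-2) - 22*841) = 1/(-334 - 18502) = 1/(-18836) = -1/18836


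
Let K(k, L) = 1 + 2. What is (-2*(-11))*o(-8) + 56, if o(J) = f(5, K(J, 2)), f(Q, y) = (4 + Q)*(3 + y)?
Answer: 1244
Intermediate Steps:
K(k, L) = 3
f(Q, y) = (3 + y)*(4 + Q)
o(J) = 54 (o(J) = 12 + 3*5 + 4*3 + 5*3 = 12 + 15 + 12 + 15 = 54)
(-2*(-11))*o(-8) + 56 = -2*(-11)*54 + 56 = 22*54 + 56 = 1188 + 56 = 1244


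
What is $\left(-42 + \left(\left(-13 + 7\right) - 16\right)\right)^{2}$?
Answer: $4096$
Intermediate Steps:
$\left(-42 + \left(\left(-13 + 7\right) - 16\right)\right)^{2} = \left(-42 - 22\right)^{2} = \left(-64\right)^{2} = 4096$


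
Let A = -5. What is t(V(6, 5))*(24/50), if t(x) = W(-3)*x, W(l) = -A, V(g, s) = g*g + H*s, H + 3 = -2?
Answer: 132/5 ≈ 26.400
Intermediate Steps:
H = -5 (H = -3 - 2 = -5)
V(g, s) = g**2 - 5*s (V(g, s) = g*g - 5*s = g**2 - 5*s)
W(l) = 5 (W(l) = -1*(-5) = 5)
t(x) = 5*x
t(V(6, 5))*(24/50) = (5*(6**2 - 5*5))*(24/50) = (5*(36 - 25))*(24*(1/50)) = (5*11)*(12/25) = 55*(12/25) = 132/5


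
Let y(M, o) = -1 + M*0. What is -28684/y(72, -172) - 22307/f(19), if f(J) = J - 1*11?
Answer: 207165/8 ≈ 25896.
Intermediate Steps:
f(J) = -11 + J (f(J) = J - 11 = -11 + J)
y(M, o) = -1 (y(M, o) = -1 + 0 = -1)
-28684/y(72, -172) - 22307/f(19) = -28684/(-1) - 22307/(-11 + 19) = -28684*(-1) - 22307/8 = 28684 - 22307*⅛ = 28684 - 22307/8 = 207165/8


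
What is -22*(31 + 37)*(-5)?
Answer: 7480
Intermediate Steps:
-22*(31 + 37)*(-5) = -22*68*(-5) = -1496*(-5) = 7480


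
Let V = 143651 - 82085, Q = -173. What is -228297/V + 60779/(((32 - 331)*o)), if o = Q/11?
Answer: 9784000045/1061541494 ≈ 9.2168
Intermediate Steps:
o = -173/11 ≈ -15.727
V = 61566
-228297/V + 60779/(((32 - 331)*o)) = -228297/61566 + 60779/(((32 - 331)*(-173/11))) = -228297*1/61566 + 60779/((-299*(-173/11))) = -76099/20522 + 60779/(51727/11) = -76099/20522 + 60779*(11/51727) = -76099/20522 + 668569/51727 = 9784000045/1061541494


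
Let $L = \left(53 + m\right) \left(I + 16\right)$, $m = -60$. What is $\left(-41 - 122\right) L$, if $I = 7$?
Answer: $26243$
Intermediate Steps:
$L = -161$ ($L = \left(53 - 60\right) \left(7 + 16\right) = \left(-7\right) 23 = -161$)
$\left(-41 - 122\right) L = \left(-41 - 122\right) \left(-161\right) = \left(-163\right) \left(-161\right) = 26243$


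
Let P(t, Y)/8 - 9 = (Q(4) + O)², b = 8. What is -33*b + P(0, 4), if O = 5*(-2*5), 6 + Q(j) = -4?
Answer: 28608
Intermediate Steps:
Q(j) = -10 (Q(j) = -6 - 4 = -10)
O = -50 (O = 5*(-10) = -50)
P(t, Y) = 28872 (P(t, Y) = 72 + 8*(-10 - 50)² = 72 + 8*(-60)² = 72 + 8*3600 = 72 + 28800 = 28872)
-33*b + P(0, 4) = -33*8 + 28872 = -264 + 28872 = 28608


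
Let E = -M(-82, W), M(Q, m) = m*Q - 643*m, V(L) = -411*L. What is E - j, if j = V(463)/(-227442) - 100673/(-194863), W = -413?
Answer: -4423528364875625/14773343482 ≈ -2.9943e+5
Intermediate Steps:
M(Q, m) = -643*m + Q*m (M(Q, m) = Q*m - 643*m = -643*m + Q*m)
j = 19992777775/14773343482 (j = -411*463/(-227442) - 100673/(-194863) = -190293*(-1/227442) - 100673*(-1/194863) = 63431/75814 + 100673/194863 = 19992777775/14773343482 ≈ 1.3533)
E = -299425 (E = -(-413)*(-643 - 82) = -(-413)*(-725) = -1*299425 = -299425)
E - j = -299425 - 1*19992777775/14773343482 = -299425 - 19992777775/14773343482 = -4423528364875625/14773343482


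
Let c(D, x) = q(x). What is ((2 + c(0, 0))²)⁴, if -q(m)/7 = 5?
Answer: 1406408618241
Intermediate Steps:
q(m) = -35 (q(m) = -7*5 = -35)
c(D, x) = -35
((2 + c(0, 0))²)⁴ = ((2 - 35)²)⁴ = ((-33)²)⁴ = 1089⁴ = 1406408618241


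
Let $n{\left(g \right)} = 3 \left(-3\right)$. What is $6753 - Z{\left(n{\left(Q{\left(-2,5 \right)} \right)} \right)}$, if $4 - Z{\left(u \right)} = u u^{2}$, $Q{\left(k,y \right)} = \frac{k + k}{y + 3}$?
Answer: $6020$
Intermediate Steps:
$Q{\left(k,y \right)} = \frac{2 k}{3 + y}$
$n{\left(g \right)} = -9$
$Z{\left(u \right)} = 4 - u^{3}$ ($Z{\left(u \right)} = 4 - u u^{2} = 4 - u^{3}$)
$6753 - Z{\left(n{\left(Q{\left(-2,5 \right)} \right)} \right)} = 6753 - \left(4 - \left(-9\right)^{3}\right) = 6753 - \left(4 - -729\right) = 6753 - \left(4 + 729\right) = 6753 - 733 = 6020$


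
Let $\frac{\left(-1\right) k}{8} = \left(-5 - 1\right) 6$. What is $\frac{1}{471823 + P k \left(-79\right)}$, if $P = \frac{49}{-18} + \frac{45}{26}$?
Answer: $\frac{13}{6426947} \approx 2.0227 \cdot 10^{-6}$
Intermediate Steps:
$k = 288$ ($k = - 8 \left(-5 - 1\right) 6 = - 8 \left(\left(-6\right) 6\right) = \left(-8\right) \left(-36\right) = 288$)
$P = - \frac{116}{117}$ ($P = 49 \left(- \frac{1}{18}\right) + 45 \cdot \frac{1}{26} = - \frac{49}{18} + \frac{45}{26} = - \frac{116}{117} \approx -0.99145$)
$\frac{1}{471823 + P k \left(-79\right)} = \frac{1}{471823 + \left(- \frac{116}{117}\right) 288 \left(-79\right)} = \frac{1}{471823 - - \frac{293248}{13}} = \frac{1}{471823 + \frac{293248}{13}} = \frac{1}{\frac{6426947}{13}} = \frac{13}{6426947}$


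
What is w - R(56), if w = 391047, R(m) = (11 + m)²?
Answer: 386558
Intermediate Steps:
w - R(56) = 391047 - (11 + 56)² = 391047 - 1*67² = 391047 - 1*4489 = 391047 - 4489 = 386558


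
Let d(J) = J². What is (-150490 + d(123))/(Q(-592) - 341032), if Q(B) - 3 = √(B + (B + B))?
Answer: 1247622337/3143264341 + 541444*I*√111/116300780617 ≈ 0.39692 + 4.9049e-5*I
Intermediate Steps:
Q(B) = 3 + √3*√B (Q(B) = 3 + √(B + (B + B)) = 3 + √(B + 2*B) = 3 + √(3*B) = 3 + √3*√B)
(-150490 + d(123))/(Q(-592) - 341032) = (-150490 + 123²)/((3 + √3*√(-592)) - 341032) = (-150490 + 15129)/((3 + √3*(4*I*√37)) - 341032) = -135361/((3 + 4*I*√111) - 341032) = -135361/(-341029 + 4*I*√111)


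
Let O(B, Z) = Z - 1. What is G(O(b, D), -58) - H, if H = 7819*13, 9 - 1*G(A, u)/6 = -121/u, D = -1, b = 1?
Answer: -2946560/29 ≈ -1.0161e+5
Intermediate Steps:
O(B, Z) = -1 + Z
G(A, u) = 54 + 726/u (G(A, u) = 54 - (-726)/u = 54 + 726/u)
H = 101647
G(O(b, D), -58) - H = (54 + 726/(-58)) - 1*101647 = (54 + 726*(-1/58)) - 101647 = (54 - 363/29) - 101647 = 1203/29 - 101647 = -2946560/29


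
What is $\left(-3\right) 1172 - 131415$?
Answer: $-134931$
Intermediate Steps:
$\left(-3\right) 1172 - 131415 = -3516 - 131415 = -134931$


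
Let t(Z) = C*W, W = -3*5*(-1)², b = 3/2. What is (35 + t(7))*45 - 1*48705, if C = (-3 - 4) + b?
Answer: -86835/2 ≈ -43418.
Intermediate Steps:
b = 3/2 (b = 3*(½) = 3/2 ≈ 1.5000)
W = -15 (W = -15*1 = -15)
C = -11/2 (C = (-3 - 4) + 3/2 = -7 + 3/2 = -11/2 ≈ -5.5000)
t(Z) = 165/2 (t(Z) = -11/2*(-15) = 165/2)
(35 + t(7))*45 - 1*48705 = (35 + 165/2)*45 - 1*48705 = (235/2)*45 - 48705 = 10575/2 - 48705 = -86835/2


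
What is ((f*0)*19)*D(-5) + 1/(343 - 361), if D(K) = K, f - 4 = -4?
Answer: -1/18 ≈ -0.055556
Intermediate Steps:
f = 0 (f = 4 - 4 = 0)
((f*0)*19)*D(-5) + 1/(343 - 361) = ((0*0)*19)*(-5) + 1/(343 - 361) = (0*19)*(-5) + 1/(-18) = 0*(-5) - 1/18 = 0 - 1/18 = -1/18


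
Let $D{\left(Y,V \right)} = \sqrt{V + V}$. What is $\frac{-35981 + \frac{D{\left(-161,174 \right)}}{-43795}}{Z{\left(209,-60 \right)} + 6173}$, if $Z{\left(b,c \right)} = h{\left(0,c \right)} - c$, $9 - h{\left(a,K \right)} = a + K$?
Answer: $- \frac{35981}{6302} - \frac{\sqrt{87}}{137998045} \approx -5.7095$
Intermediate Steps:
$h{\left(a,K \right)} = 9 - K - a$ ($h{\left(a,K \right)} = 9 - \left(a + K\right) = 9 - \left(K + a\right) = 9 - K - a$)
$D{\left(Y,V \right)} = \sqrt{2} \sqrt{V}$ ($D{\left(Y,V \right)} = \sqrt{2 V} = \sqrt{2} \sqrt{V}$)
$Z{\left(b,c \right)} = 9 - 2 c$ ($Z{\left(b,c \right)} = \left(9 - c - 0\right) - c = \left(9 - c + 0\right) - c = \left(9 - c\right) - c = 9 - 2 c$)
$\frac{-35981 + \frac{D{\left(-161,174 \right)}}{-43795}}{Z{\left(209,-60 \right)} + 6173} = \frac{-35981 + \frac{\sqrt{2} \sqrt{174}}{-43795}}{\left(9 - -120\right) + 6173} = \frac{-35981 + 2 \sqrt{87} \left(- \frac{1}{43795}\right)}{\left(9 + 120\right) + 6173} = \frac{-35981 - \frac{2 \sqrt{87}}{43795}}{129 + 6173} = \frac{-35981 - \frac{2 \sqrt{87}}{43795}}{6302} = \left(-35981 - \frac{2 \sqrt{87}}{43795}\right) \frac{1}{6302} = - \frac{35981}{6302} - \frac{\sqrt{87}}{137998045}$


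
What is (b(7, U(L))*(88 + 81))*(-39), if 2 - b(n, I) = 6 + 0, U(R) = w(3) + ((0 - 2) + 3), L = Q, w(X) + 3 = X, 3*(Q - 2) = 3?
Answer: 26364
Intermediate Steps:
Q = 3 (Q = 2 + (⅓)*3 = 2 + 1 = 3)
w(X) = -3 + X
L = 3
U(R) = 1 (U(R) = (-3 + 3) + ((0 - 2) + 3) = 0 + (-2 + 3) = 0 + 1 = 1)
b(n, I) = -4 (b(n, I) = 2 - (6 + 0) = 2 - 1*6 = 2 - 6 = -4)
(b(7, U(L))*(88 + 81))*(-39) = -4*(88 + 81)*(-39) = -4*169*(-39) = -676*(-39) = 26364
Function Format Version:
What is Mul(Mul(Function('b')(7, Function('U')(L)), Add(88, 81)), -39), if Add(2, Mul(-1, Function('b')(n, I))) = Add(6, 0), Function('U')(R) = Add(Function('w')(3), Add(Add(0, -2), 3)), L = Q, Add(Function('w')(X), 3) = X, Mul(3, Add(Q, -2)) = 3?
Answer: 26364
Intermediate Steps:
Q = 3 (Q = Add(2, Mul(Rational(1, 3), 3)) = Add(2, 1) = 3)
Function('w')(X) = Add(-3, X)
L = 3
Function('U')(R) = 1 (Function('U')(R) = Add(Add(-3, 3), Add(Add(0, -2), 3)) = Add(0, Add(-2, 3)) = Add(0, 1) = 1)
Function('b')(n, I) = -4 (Function('b')(n, I) = Add(2, Mul(-1, Add(6, 0))) = Add(2, Mul(-1, 6)) = Add(2, -6) = -4)
Mul(Mul(Function('b')(7, Function('U')(L)), Add(88, 81)), -39) = Mul(Mul(-4, Add(88, 81)), -39) = Mul(Mul(-4, 169), -39) = Mul(-676, -39) = 26364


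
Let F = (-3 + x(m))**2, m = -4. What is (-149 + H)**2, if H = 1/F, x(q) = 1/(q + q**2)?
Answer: 33262829161/1500625 ≈ 22166.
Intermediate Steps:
F = 1225/144 (F = (-3 + 1/((-4)*(1 - 4)))**2 = (-3 - 1/4/(-3))**2 = (-3 - 1/4*(-1/3))**2 = (-3 + 1/12)**2 = (-35/12)**2 = 1225/144 ≈ 8.5069)
H = 144/1225 (H = 1/(1225/144) = 144/1225 ≈ 0.11755)
(-149 + H)**2 = (-149 + 144/1225)**2 = (-182381/1225)**2 = 33262829161/1500625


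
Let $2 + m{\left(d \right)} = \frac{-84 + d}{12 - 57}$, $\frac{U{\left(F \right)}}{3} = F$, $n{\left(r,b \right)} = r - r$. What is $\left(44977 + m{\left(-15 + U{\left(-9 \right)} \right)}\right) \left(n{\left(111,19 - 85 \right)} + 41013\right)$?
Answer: $\frac{9223372557}{5} \approx 1.8447 \cdot 10^{9}$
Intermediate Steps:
$n{\left(r,b \right)} = 0$
$U{\left(F \right)} = 3 F$
$m{\left(d \right)} = - \frac{2}{15} - \frac{d}{45}$ ($m{\left(d \right)} = -2 + \frac{-84 + d}{12 - 57} = -2 + \frac{-84 + d}{-45} = -2 + \left(-84 + d\right) \left(- \frac{1}{45}\right) = -2 - \left(- \frac{28}{15} + \frac{d}{45}\right) = - \frac{2}{15} - \frac{d}{45}$)
$\left(44977 + m{\left(-15 + U{\left(-9 \right)} \right)}\right) \left(n{\left(111,19 - 85 \right)} + 41013\right) = \left(44977 - \left(\frac{2}{15} + \frac{-15 + 3 \left(-9\right)}{45}\right)\right) \left(0 + 41013\right) = \left(44977 - \left(\frac{2}{15} + \frac{-15 - 27}{45}\right)\right) 41013 = \left(44977 - - \frac{4}{5}\right) 41013 = \left(44977 + \left(- \frac{2}{15} + \frac{14}{15}\right)\right) 41013 = \left(44977 + \frac{4}{5}\right) 41013 = \frac{224889}{5} \cdot 41013 = \frac{9223372557}{5}$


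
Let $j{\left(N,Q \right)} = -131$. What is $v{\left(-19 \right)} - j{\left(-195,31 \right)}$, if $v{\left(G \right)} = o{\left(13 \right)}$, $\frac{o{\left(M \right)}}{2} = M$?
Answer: $157$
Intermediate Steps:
$o{\left(M \right)} = 2 M$
$v{\left(G \right)} = 26$ ($v{\left(G \right)} = 2 \cdot 13 = 26$)
$v{\left(-19 \right)} - j{\left(-195,31 \right)} = 26 - -131 = 26 + 131 = 157$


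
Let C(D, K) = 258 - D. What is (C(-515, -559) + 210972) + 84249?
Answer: 295994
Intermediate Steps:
(C(-515, -559) + 210972) + 84249 = ((258 - 1*(-515)) + 210972) + 84249 = ((258 + 515) + 210972) + 84249 = (773 + 210972) + 84249 = 211745 + 84249 = 295994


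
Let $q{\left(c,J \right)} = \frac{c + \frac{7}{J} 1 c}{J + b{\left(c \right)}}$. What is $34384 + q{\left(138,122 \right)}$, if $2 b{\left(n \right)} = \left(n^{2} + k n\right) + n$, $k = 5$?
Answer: $\frac{21095899493}{613538} \approx 34384.0$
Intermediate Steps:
$b{\left(n \right)} = \frac{n^{2}}{2} + 3 n$ ($b{\left(n \right)} = \frac{\left(n^{2} + 5 n\right) + n}{2} = \frac{n^{2} + 6 n}{2} = \frac{n^{2}}{2} + 3 n$)
$q{\left(c,J \right)} = \frac{c + \frac{7 c}{J}}{J + \frac{c \left(6 + c\right)}{2}}$ ($q{\left(c,J \right)} = \frac{c + \frac{7}{J} 1 c}{J + \frac{c \left(6 + c\right)}{2}} = \frac{c + \frac{7}{J} c}{J + \frac{c \left(6 + c\right)}{2}} = \frac{c + \frac{7 c}{J}}{J + \frac{c \left(6 + c\right)}{2}}$)
$34384 + q{\left(138,122 \right)} = 34384 + 2 \cdot 138 \cdot \frac{1}{122} \frac{1}{2 \cdot 122 + 138 \left(6 + 138\right)} \left(7 + 122\right) = 34384 + 2 \cdot 138 \cdot \frac{1}{122} \frac{1}{244 + 138 \cdot 144} \cdot 129 = 34384 + 2 \cdot 138 \cdot \frac{1}{122} \frac{1}{244 + 19872} \cdot 129 = 34384 + 2 \cdot 138 \cdot \frac{1}{122} \cdot \frac{1}{20116} \cdot 129 = 34384 + \frac{8901}{613538} = \frac{21095899493}{613538}$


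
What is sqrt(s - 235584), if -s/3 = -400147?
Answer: sqrt(964857) ≈ 982.27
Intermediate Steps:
s = 1200441 (s = -3*(-400147) = 1200441)
sqrt(s - 235584) = sqrt(1200441 - 235584) = sqrt(964857)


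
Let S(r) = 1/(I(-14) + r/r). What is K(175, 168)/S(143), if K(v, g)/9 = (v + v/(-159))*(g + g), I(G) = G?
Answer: -362325600/53 ≈ -6.8363e+6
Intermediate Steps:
S(r) = -1/13 (S(r) = 1/(-14 + r/r) = 1/(-14 + 1) = 1/(-13) = -1/13)
K(v, g) = 948*g*v/53 (K(v, g) = 9*((v + v/(-159))*(g + g)) = 9*((v + v*(-1/159))*(2*g)) = 9*((v - v/159)*(2*g)) = 9*((158*v/159)*(2*g)) = 9*(316*g*v/159) = 948*g*v/53)
K(175, 168)/S(143) = ((948/53)*168*175)/(-1/13) = (27871200/53)*(-13) = -362325600/53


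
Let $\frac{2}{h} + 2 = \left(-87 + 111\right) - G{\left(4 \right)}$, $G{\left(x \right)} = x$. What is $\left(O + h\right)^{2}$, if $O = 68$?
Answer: $\frac{375769}{81} \approx 4639.1$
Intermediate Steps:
$h = \frac{1}{9}$ ($h = \frac{2}{-2 + \left(\left(-87 + 111\right) - 4\right)} = \frac{2}{-2 + \left(24 - 4\right)} = \frac{2}{-2 + 20} = \frac{2}{18} = 2 \cdot \frac{1}{18} = \frac{1}{9} \approx 0.11111$)
$\left(O + h\right)^{2} = \left(68 + \frac{1}{9}\right)^{2} = \left(\frac{613}{9}\right)^{2} = \frac{375769}{81}$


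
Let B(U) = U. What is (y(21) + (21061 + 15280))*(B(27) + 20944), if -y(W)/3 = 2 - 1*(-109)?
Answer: 755123768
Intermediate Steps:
y(W) = -333 (y(W) = -3*(2 - 1*(-109)) = -3*(2 + 109) = -3*111 = -333)
(y(21) + (21061 + 15280))*(B(27) + 20944) = (-333 + (21061 + 15280))*(27 + 20944) = (-333 + 36341)*20971 = 36008*20971 = 755123768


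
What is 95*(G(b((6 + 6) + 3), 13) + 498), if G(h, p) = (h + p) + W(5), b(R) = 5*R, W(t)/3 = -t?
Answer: 54245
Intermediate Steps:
W(t) = -3*t (W(t) = 3*(-t) = -3*t)
G(h, p) = -15 + h + p (G(h, p) = (h + p) - 3*5 = (h + p) - 15 = -15 + h + p)
95*(G(b((6 + 6) + 3), 13) + 498) = 95*((-15 + 5*((6 + 6) + 3) + 13) + 498) = 95*((-15 + 5*(12 + 3) + 13) + 498) = 95*((-15 + 5*15 + 13) + 498) = 95*((-15 + 75 + 13) + 498) = 95*(73 + 498) = 95*571 = 54245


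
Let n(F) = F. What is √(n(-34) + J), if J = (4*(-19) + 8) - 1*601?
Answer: I*√703 ≈ 26.514*I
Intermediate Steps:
J = -669 (J = (-76 + 8) - 601 = -68 - 601 = -669)
√(n(-34) + J) = √(-34 - 669) = √(-703) = I*√703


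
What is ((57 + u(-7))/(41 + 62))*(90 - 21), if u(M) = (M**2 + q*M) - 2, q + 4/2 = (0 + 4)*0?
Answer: 8142/103 ≈ 79.049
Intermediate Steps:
q = -2 (q = -2 + (0 + 4)*0 = -2 + 4*0 = -2 + 0 = -2)
u(M) = -2 + M**2 - 2*M (u(M) = (M**2 - 2*M) - 2 = -2 + M**2 - 2*M)
((57 + u(-7))/(41 + 62))*(90 - 21) = ((57 + (-2 + (-7)**2 - 2*(-7)))/(41 + 62))*(90 - 21) = ((57 + (-2 + 49 + 14))/103)*69 = ((57 + 61)*(1/103))*69 = (118*(1/103))*69 = (118/103)*69 = 8142/103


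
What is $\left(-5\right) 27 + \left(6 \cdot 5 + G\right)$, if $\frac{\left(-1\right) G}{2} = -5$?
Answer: $-95$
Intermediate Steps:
$G = 10$ ($G = \left(-2\right) \left(-5\right) = 10$)
$\left(-5\right) 27 + \left(6 \cdot 5 + G\right) = \left(-5\right) 27 + \left(6 \cdot 5 + 10\right) = -135 + \left(30 + 10\right) = -135 + 40 = -95$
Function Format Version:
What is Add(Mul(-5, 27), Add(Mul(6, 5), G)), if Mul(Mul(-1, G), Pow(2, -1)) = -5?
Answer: -95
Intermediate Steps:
G = 10 (G = Mul(-2, -5) = 10)
Add(Mul(-5, 27), Add(Mul(6, 5), G)) = Add(Mul(-5, 27), Add(Mul(6, 5), 10)) = Add(-135, Add(30, 10)) = Add(-135, 40) = -95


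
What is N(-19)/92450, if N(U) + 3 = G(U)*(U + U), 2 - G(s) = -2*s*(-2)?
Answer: -69/2150 ≈ -0.032093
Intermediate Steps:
G(s) = 2 - 4*s (G(s) = 2 - (-2*s)*(-2) = 2 - 4*s)
N(U) = -3 + 2*U*(2 - 4*U) (N(U) = -3 + (2 - 4*U)*(U + U) = -3 + (2 - 4*U)*(2*U) = -3 + 2*U*(2 - 4*U))
N(-19)/92450 = (-3 - 8*(-19)² + 4*(-19))/92450 = (-3 - 8*361 - 76)*(1/92450) = (-3 - 2888 - 76)*(1/92450) = -2967*1/92450 = -69/2150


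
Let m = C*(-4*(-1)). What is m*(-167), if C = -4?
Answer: 2672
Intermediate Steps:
m = -16 (m = -(-16)*(-1) = -4*4 = -16)
m*(-167) = -16*(-167) = 2672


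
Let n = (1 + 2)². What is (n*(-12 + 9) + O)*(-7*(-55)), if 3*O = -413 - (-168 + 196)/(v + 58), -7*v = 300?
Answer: -3372600/53 ≈ -63634.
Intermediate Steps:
v = -300/7 (v = -⅐*300 = -300/7 ≈ -42.857)
n = 9 (n = 3² = 9)
O = -7329/53 (O = (-413 - (-168 + 196)/(-300/7 + 58))/3 = (-413 - 28/106/7)/3 = (-413 - 28*7/106)/3 = (-413 - 1*98/53)/3 = (-413 - 98/53)/3 = (⅓)*(-21987/53) = -7329/53 ≈ -138.28)
(n*(-12 + 9) + O)*(-7*(-55)) = (9*(-12 + 9) - 7329/53)*(-7*(-55)) = (9*(-3) - 7329/53)*385 = (-27 - 7329/53)*385 = -8760/53*385 = -3372600/53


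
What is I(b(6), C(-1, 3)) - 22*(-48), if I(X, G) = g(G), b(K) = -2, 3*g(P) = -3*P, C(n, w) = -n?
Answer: 1055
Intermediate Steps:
g(P) = -P (g(P) = (-3*P)/3 = -P)
I(X, G) = -G
I(b(6), C(-1, 3)) - 22*(-48) = -(-1)*(-1) - 22*(-48) = -1*1 + 1056 = -1 + 1056 = 1055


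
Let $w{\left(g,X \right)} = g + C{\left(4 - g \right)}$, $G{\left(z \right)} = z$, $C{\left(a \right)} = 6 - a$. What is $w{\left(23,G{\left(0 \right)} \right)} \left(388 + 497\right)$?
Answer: $42480$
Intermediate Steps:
$w{\left(g,X \right)} = 2 + 2 g$ ($w{\left(g,X \right)} = g - \left(-2 - g\right) = g + \left(6 + \left(-4 + g\right)\right) = g + \left(2 + g\right) = 2 + 2 g$)
$w{\left(23,G{\left(0 \right)} \right)} \left(388 + 497\right) = \left(2 + 2 \cdot 23\right) \left(388 + 497\right) = \left(2 + 46\right) 885 = 48 \cdot 885 = 42480$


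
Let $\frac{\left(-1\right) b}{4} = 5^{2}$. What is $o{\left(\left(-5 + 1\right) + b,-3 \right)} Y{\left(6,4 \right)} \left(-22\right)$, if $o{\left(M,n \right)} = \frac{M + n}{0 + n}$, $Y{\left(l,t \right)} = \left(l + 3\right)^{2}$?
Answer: $-63558$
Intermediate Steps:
$Y{\left(l,t \right)} = \left(3 + l\right)^{2}$
$b = -100$ ($b = - 4 \cdot 5^{2} = \left(-4\right) 25 = -100$)
$o{\left(M,n \right)} = \frac{M + n}{n}$
$o{\left(\left(-5 + 1\right) + b,-3 \right)} Y{\left(6,4 \right)} \left(-22\right) = \frac{\left(\left(-5 + 1\right) - 100\right) - 3}{-3} \left(3 + 6\right)^{2} \left(-22\right) = - \frac{\left(-4 - 100\right) - 3}{3} \cdot 9^{2} \left(-22\right) = - \frac{-104 - 3}{3} \cdot 81 \left(-22\right) = \left(- \frac{1}{3}\right) \left(-107\right) 81 \left(-22\right) = \frac{107}{3} \cdot 81 \left(-22\right) = 2889 \left(-22\right) = -63558$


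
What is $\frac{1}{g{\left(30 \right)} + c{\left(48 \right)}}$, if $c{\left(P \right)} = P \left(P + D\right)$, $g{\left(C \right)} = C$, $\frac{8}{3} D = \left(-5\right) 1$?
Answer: $\frac{1}{2244} \approx 0.00044563$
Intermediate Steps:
$D = - \frac{15}{8}$ ($D = \frac{3 \left(\left(-5\right) 1\right)}{8} = \frac{3}{8} \left(-5\right) = - \frac{15}{8} \approx -1.875$)
$c{\left(P \right)} = P \left(- \frac{15}{8} + P\right)$ ($c{\left(P \right)} = P \left(P - \frac{15}{8}\right) = P \left(- \frac{15}{8} + P\right)$)
$\frac{1}{g{\left(30 \right)} + c{\left(48 \right)}} = \frac{1}{30 + \frac{1}{8} \cdot 48 \left(-15 + 8 \cdot 48\right)} = \frac{1}{30 + \frac{1}{8} \cdot 48 \left(-15 + 384\right)} = \frac{1}{30 + \frac{1}{8} \cdot 48 \cdot 369} = \frac{1}{30 + 2214} = \frac{1}{2244}$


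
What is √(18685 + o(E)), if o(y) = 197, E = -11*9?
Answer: 3*√2098 ≈ 137.41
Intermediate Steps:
E = -99
√(18685 + o(E)) = √(18685 + 197) = √18882 = 3*√2098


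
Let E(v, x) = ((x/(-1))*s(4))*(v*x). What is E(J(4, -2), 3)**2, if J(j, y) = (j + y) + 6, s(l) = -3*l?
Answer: 746496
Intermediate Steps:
J(j, y) = 6 + j + y
E(v, x) = 12*v*x**2 (E(v, x) = ((x/(-1))*(-3*4))*(v*x) = ((x*(-1))*(-12))*(v*x) = (-x*(-12))*(v*x) = (12*x)*(v*x) = 12*v*x**2)
E(J(4, -2), 3)**2 = (12*(6 + 4 - 2)*3**2)**2 = (12*8*9)**2 = 864**2 = 746496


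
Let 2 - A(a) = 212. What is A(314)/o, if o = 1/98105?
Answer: -20602050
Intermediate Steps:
A(a) = -210 (A(a) = 2 - 1*212 = 2 - 212 = -210)
o = 1/98105 ≈ 1.0193e-5
A(314)/o = -210/1/98105 = -210*98105 = -20602050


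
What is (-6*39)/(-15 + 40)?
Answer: -234/25 ≈ -9.3600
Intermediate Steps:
(-6*39)/(-15 + 40) = -234/25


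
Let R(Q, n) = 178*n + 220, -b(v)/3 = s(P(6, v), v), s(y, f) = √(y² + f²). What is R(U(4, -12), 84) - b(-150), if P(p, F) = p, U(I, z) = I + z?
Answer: 15172 + 18*√626 ≈ 15622.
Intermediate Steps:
s(y, f) = √(f² + y²)
b(v) = -3*√(36 + v²) (b(v) = -3*√(v² + 6²) = -3*√(v² + 36) = -3*√(36 + v²))
R(Q, n) = 220 + 178*n
R(U(4, -12), 84) - b(-150) = (220 + 178*84) - (-3)*√(36 + (-150)²) = (220 + 14952) - (-3)*√(36 + 22500) = 15172 - (-3)*√22536 = 15172 - (-3)*6*√626 = 15172 - (-18)*√626 = 15172 + 18*√626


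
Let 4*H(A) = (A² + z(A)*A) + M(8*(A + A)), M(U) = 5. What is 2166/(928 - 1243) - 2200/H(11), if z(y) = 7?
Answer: -152938/3045 ≈ -50.226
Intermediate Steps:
H(A) = 5/4 + A²/4 + 7*A/4 (H(A) = ((A² + 7*A) + 5)/4 = (5 + A² + 7*A)/4 = 5/4 + A²/4 + 7*A/4)
2166/(928 - 1243) - 2200/H(11) = 2166/(928 - 1243) - 2200/(5/4 + (¼)*11² + (7/4)*11) = 2166/(-315) - 2200/(5/4 + (¼)*121 + 77/4) = 2166*(-1/315) - 2200/(5/4 + 121/4 + 77/4) = -722/105 - 2200/203/4 = -722/105 - 2200*4/203 = -722/105 - 8800/203 = -152938/3045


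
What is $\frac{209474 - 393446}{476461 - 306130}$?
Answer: $- \frac{61324}{56777} \approx -1.0801$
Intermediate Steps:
$\frac{209474 - 393446}{476461 - 306130} = - \frac{183972}{170331} = \left(-183972\right) \frac{1}{170331} = - \frac{61324}{56777}$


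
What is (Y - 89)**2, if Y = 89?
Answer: 0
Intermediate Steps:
(Y - 89)**2 = (89 - 89)**2 = 0**2 = 0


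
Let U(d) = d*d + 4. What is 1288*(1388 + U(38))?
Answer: 3652768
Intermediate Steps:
U(d) = 4 + d² (U(d) = d² + 4 = 4 + d²)
1288*(1388 + U(38)) = 1288*(1388 + (4 + 38²)) = 1288*(1388 + (4 + 1444)) = 1288*(1388 + 1448) = 1288*2836 = 3652768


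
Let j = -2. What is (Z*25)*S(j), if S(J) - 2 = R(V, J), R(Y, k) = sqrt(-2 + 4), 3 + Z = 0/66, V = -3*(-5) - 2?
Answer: -150 - 75*sqrt(2) ≈ -256.07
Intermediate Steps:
V = 13 (V = 15 - 2 = 13)
Z = -3 (Z = -3 + 0/66 = -3 + 0*(1/66) = -3 + 0 = -3)
R(Y, k) = sqrt(2)
S(J) = 2 + sqrt(2)
(Z*25)*S(j) = (-3*25)*(2 + sqrt(2)) = -75*(2 + sqrt(2)) = -150 - 75*sqrt(2)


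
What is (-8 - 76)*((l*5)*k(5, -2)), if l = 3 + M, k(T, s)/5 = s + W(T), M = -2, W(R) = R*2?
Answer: -16800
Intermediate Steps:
W(R) = 2*R
k(T, s) = 5*s + 10*T (k(T, s) = 5*(s + 2*T) = 5*s + 10*T)
l = 1 (l = 3 - 2 = 1)
(-8 - 76)*((l*5)*k(5, -2)) = (-8 - 76)*((1*5)*(5*(-2) + 10*5)) = -420*(-10 + 50) = -420*40 = -84*200 = -16800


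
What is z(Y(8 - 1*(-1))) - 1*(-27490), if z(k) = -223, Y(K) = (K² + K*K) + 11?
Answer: 27267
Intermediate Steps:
Y(K) = 11 + 2*K² (Y(K) = (K² + K²) + 11 = 2*K² + 11 = 11 + 2*K²)
z(Y(8 - 1*(-1))) - 1*(-27490) = -223 - 1*(-27490) = -223 + 27490 = 27267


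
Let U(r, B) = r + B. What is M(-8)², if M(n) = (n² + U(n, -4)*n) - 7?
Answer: 23409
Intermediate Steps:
U(r, B) = B + r
M(n) = -7 + n² + n*(-4 + n) (M(n) = (n² + (-4 + n)*n) - 7 = (n² + n*(-4 + n)) - 7 = -7 + n² + n*(-4 + n))
M(-8)² = (-7 + (-8)² - 8*(-4 - 8))² = (-7 + 64 - 8*(-12))² = (-7 + 64 + 96)² = 153² = 23409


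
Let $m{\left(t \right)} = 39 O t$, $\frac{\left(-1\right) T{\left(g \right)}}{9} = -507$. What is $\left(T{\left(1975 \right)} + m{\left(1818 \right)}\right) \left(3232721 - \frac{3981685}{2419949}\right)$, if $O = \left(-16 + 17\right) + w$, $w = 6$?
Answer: $\frac{3918368769777290088}{2419949} \approx 1.6192 \cdot 10^{12}$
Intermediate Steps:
$T{\left(g \right)} = 4563$ ($T{\left(g \right)} = \left(-9\right) \left(-507\right) = 4563$)
$O = 7$ ($O = \left(-16 + 17\right) + 6 = 1 + 6 = 7$)
$m{\left(t \right)} = 273 t$ ($m{\left(t \right)} = 39 \cdot 7 t = 273 t$)
$\left(T{\left(1975 \right)} + m{\left(1818 \right)}\right) \left(3232721 - \frac{3981685}{2419949}\right) = \left(4563 + 273 \cdot 1818\right) \left(3232721 - \frac{3981685}{2419949}\right) = \left(4563 + 496314\right) \left(3232721 - \frac{3981685}{2419949}\right) = 500877 \left(3232721 - \frac{3981685}{2419949}\right) = 500877 \cdot \frac{7823015969544}{2419949} = \frac{3918368769777290088}{2419949}$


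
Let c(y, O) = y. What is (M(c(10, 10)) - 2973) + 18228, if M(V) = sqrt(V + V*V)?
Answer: 15255 + sqrt(110) ≈ 15265.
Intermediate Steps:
M(V) = sqrt(V + V**2)
(M(c(10, 10)) - 2973) + 18228 = (sqrt(10*(1 + 10)) - 2973) + 18228 = (sqrt(10*11) - 2973) + 18228 = (sqrt(110) - 2973) + 18228 = (-2973 + sqrt(110)) + 18228 = 15255 + sqrt(110)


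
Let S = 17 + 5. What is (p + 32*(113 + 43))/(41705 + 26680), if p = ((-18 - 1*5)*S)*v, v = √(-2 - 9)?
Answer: 1664/22795 - 506*I*√11/68385 ≈ 0.072999 - 0.024541*I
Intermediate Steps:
S = 22
v = I*√11 (v = √(-11) = I*√11 ≈ 3.3166*I)
p = -506*I*√11 (p = ((-18 - 1*5)*22)*(I*√11) = ((-18 - 5)*22)*(I*√11) = (-23*22)*(I*√11) = -506*I*√11 ≈ -1678.2*I)
(p + 32*(113 + 43))/(41705 + 26680) = (-506*I*√11 + 32*(113 + 43))/(41705 + 26680) = (-506*I*√11 + 32*156)/68385 = (-506*I*√11 + 4992)*(1/68385) = (4992 - 506*I*√11)*(1/68385) = 1664/22795 - 506*I*√11/68385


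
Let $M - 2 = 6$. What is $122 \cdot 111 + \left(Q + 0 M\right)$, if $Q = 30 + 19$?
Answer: $13591$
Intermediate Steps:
$M = 8$ ($M = 2 + 6 = 8$)
$Q = 49$
$122 \cdot 111 + \left(Q + 0 M\right) = 122 \cdot 111 + \left(49 + 0 \cdot 8\right) = 13542 + \left(49 + 0\right) = 13542 + 49 = 13591$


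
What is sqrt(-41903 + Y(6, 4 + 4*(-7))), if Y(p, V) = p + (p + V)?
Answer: I*sqrt(41915) ≈ 204.73*I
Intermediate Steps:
Y(p, V) = V + 2*p (Y(p, V) = p + (V + p) = V + 2*p)
sqrt(-41903 + Y(6, 4 + 4*(-7))) = sqrt(-41903 + ((4 + 4*(-7)) + 2*6)) = sqrt(-41903 + ((4 - 28) + 12)) = sqrt(-41903 + (-24 + 12)) = sqrt(-41903 - 12) = sqrt(-41915) = I*sqrt(41915)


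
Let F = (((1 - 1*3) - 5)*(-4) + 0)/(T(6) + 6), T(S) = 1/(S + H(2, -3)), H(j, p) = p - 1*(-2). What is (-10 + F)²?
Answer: 28900/961 ≈ 30.073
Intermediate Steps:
H(j, p) = 2 + p (H(j, p) = p + 2 = 2 + p)
T(S) = 1/(-1 + S) (T(S) = 1/(S + (2 - 3)) = 1/(S - 1) = 1/(-1 + S))
F = 140/31 (F = (((1 - 1*3) - 5)*(-4) + 0)/(1/(-1 + 6) + 6) = (((1 - 3) - 5)*(-4) + 0)/(1/5 + 6) = ((-2 - 5)*(-4) + 0)/(⅕ + 6) = (-7*(-4) + 0)/(31/5) = (28 + 0)*(5/31) = 28*(5/31) = 140/31 ≈ 4.5161)
(-10 + F)² = (-10 + 140/31)² = (-170/31)² = 28900/961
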